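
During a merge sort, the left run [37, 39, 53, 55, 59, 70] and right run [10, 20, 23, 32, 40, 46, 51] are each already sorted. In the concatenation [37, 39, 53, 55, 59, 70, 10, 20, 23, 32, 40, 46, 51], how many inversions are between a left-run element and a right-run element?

36 cross-inversions

Count, for every r in R, how many entries of L exceed r:
r = 10: 37, 39, 53, 55, 59, 70 → 6
r = 20: 37, 39, 53, 55, 59, 70 → 6
r = 23: 37, 39, 53, 55, 59, 70 → 6
r = 32: 37, 39, 53, 55, 59, 70 → 6
r = 40: 53, 55, 59, 70 → 4
r = 46: 53, 55, 59, 70 → 4
r = 51: 53, 55, 59, 70 → 4
Cross-inversions: 6 + 6 + 6 + 6 + 4 + 4 + 4 = 36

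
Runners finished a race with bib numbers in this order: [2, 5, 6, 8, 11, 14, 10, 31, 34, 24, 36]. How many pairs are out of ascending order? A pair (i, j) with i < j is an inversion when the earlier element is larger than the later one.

Inversions: 4

Element-by-element contributions:
2 → none → 0
5 → none → 0
6 → none → 0
8 → none → 0
11 → 10 → 1
14 → 10 → 1
10 → none → 0
31 → 24 → 1
34 → 24 → 1
24 → none → 0
36 → none → 0
Sum: 0 + 0 + 0 + 0 + 1 + 1 + 0 + 1 + 1 + 0 + 0 = 4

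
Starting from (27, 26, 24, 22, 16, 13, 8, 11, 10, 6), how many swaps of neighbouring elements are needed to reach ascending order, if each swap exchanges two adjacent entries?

43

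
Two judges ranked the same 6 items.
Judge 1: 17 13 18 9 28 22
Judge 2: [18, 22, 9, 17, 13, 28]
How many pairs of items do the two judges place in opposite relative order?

Assign each item its position (1..6) in the first ordering, then rewrite the second ordering as that position sequence:
positions: 17→1, 13→2, 18→3, 9→4, 28→5, 22→6
second ordering as positions: [3, 6, 4, 1, 2, 5]
Discordant pairs = inversions in this position sequence.
3: 1, 2 → 2
6: 4, 1, 2, 5 → 4
4: 1, 2 → 2
1: 0
2: 0
5: 0
Total: 2 + 4 + 2 + 0 + 0 + 0 = 8

8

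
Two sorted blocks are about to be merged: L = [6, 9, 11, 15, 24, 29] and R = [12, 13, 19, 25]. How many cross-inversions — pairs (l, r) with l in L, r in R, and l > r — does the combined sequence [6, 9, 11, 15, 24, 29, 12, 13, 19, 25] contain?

9 split inversions

Count, for every r in R, how many entries of L exceed r:
r = 12: 15, 24, 29 → 3
r = 13: 15, 24, 29 → 3
r = 19: 24, 29 → 2
r = 25: 29 → 1
Cross-inversions: 3 + 3 + 2 + 1 = 9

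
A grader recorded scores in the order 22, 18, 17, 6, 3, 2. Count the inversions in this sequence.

Inversions: 15

For each element, count later entries that are smaller:
22: 5
18: 4
17: 3
6: 2
3: 1
2: 0
Sum: 5 + 4 + 3 + 2 + 1 + 0 = 15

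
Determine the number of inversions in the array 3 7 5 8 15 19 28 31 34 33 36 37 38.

Element-by-element contributions:
3: 0
7: 1
5: 0
8: 0
15: 0
19: 0
28: 0
31: 0
34: 1
33: 0
36: 0
37: 0
38: 0
Sum: 0 + 1 + 0 + 0 + 0 + 0 + 0 + 0 + 1 + 0 + 0 + 0 + 0 = 2

2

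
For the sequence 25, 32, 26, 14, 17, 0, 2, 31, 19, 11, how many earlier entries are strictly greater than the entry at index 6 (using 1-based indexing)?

5 such elements

The element at index 6 is 0.
Elements before it: 25, 32, 26, 14, 17
Those larger than 0: 25, 32, 26, 14, 17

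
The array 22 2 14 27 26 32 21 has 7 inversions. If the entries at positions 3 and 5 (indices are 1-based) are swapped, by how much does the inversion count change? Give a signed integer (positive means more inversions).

+1

Positions 3 and 5 hold 14 and 26; after swapping, the array is [22, 2, 26, 27, 14, 32, 21].
Sweep left to right; for each value list the smaller values that follow it:
22: 3
2: 0
26: 2
27: 2
14: 0
32: 1
21: 0
Sum: 3 + 0 + 2 + 2 + 0 + 1 + 0 = 8
Change: 8 − 7 = +1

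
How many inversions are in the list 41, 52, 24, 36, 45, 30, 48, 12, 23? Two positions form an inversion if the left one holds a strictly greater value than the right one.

There are 24 out-of-order pairs.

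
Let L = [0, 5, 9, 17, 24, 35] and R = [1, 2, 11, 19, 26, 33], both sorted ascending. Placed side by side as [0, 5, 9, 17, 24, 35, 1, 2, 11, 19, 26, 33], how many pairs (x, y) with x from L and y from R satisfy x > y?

Count, for every r in R, how many entries of L exceed r:
r = 1: 5, 9, 17, 24, 35 → 5
r = 2: 5, 9, 17, 24, 35 → 5
r = 11: 17, 24, 35 → 3
r = 19: 24, 35 → 2
r = 26: 35 → 1
r = 33: 35 → 1
Cross-inversions: 5 + 5 + 3 + 2 + 1 + 1 = 17

17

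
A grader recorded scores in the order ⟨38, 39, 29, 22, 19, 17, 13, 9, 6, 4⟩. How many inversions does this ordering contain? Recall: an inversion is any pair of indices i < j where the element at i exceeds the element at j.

Inversions: 44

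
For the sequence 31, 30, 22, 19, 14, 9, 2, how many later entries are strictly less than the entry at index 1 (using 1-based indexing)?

6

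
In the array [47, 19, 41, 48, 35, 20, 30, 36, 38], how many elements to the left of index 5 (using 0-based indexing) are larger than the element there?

The element at index 5 is 20.
Elements before it: 47, 19, 41, 48, 35
Those larger than 20: 47, 41, 48, 35

4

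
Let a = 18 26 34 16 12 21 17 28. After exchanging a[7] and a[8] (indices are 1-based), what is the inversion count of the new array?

Positions 7 and 8 hold 17 and 28; after swapping, the array is [18, 26, 34, 16, 12, 21, 28, 17].
Element-by-element contributions:
18: 3
26: 4
34: 5
16: 1
12: 0
21: 1
28: 1
17: 0
Sum: 3 + 4 + 5 + 1 + 0 + 1 + 1 + 0 = 15

15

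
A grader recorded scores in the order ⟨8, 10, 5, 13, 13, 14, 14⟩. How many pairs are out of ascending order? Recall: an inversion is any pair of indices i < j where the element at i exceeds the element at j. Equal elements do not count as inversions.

2 out-of-order pairs

Count, for each position, how many later elements it exceeds:
8 → 5 → 1
10 → 5 → 1
5 → none → 0
13 → none → 0
13 → none → 0
14 → none → 0
14 → none → 0
Sum: 1 + 1 + 0 + 0 + 0 + 0 + 0 = 2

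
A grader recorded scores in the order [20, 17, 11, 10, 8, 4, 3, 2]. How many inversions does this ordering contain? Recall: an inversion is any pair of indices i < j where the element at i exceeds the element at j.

Sweep left to right; for each value list the smaller values that follow it:
20 → 17, 11, 10, 8, 4, 3, 2 → 7
17 → 11, 10, 8, 4, 3, 2 → 6
11 → 10, 8, 4, 3, 2 → 5
10 → 8, 4, 3, 2 → 4
8 → 4, 3, 2 → 3
4 → 3, 2 → 2
3 → 2 → 1
2 → none → 0
Sum: 7 + 6 + 5 + 4 + 3 + 2 + 1 + 0 = 28

28 inversions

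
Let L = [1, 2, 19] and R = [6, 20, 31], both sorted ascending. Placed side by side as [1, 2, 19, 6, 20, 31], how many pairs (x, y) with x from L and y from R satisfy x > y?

Cross-inversions: 1

Count, for every r in R, how many entries of L exceed r:
r = 6: 19 → 1
r = 20: none → 0
r = 31: none → 0
Cross-inversions: 1 + 0 + 0 = 1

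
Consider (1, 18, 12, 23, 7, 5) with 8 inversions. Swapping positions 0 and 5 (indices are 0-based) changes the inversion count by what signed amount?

+1

Positions 0 and 5 hold 1 and 5; after swapping, the array is [5, 18, 12, 23, 7, 1].
Count, for each position, how many later elements it exceeds:
5: 1
18: 3
12: 2
23: 2
7: 1
1: 0
Sum: 1 + 3 + 2 + 2 + 1 + 0 = 9
Change: 9 − 8 = +1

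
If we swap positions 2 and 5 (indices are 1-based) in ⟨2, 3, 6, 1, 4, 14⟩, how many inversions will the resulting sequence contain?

Positions 2 and 5 hold 3 and 4; after swapping, the array is [2, 4, 6, 1, 3, 14].
For each element, count later entries that are smaller:
2: 1
4: 2
6: 2
1: 0
3: 0
14: 0
Sum: 1 + 2 + 2 + 0 + 0 + 0 = 5

5 inversions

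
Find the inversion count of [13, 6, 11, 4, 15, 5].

Sweep left to right; for each value list the smaller values that follow it:
13: 4
6: 2
11: 2
4: 0
15: 1
5: 0
Sum: 4 + 2 + 2 + 0 + 1 + 0 = 9

9 inversions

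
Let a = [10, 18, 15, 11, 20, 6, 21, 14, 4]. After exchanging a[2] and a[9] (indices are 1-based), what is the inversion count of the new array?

11

Positions 2 and 9 hold 18 and 4; after swapping, the array is [10, 4, 15, 11, 20, 6, 21, 14, 18].
Sweep left to right; for each value list the smaller values that follow it:
10: 2
4: 0
15: 3
11: 1
20: 3
6: 0
21: 2
14: 0
18: 0
Sum: 2 + 0 + 3 + 1 + 3 + 0 + 2 + 0 + 0 = 11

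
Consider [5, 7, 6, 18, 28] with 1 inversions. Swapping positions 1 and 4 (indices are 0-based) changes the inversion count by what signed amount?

+3

Positions 1 and 4 hold 7 and 28; after swapping, the array is [5, 28, 6, 18, 7].
For each element, count later entries that are smaller:
5 → none → 0
28 → 6, 18, 7 → 3
6 → none → 0
18 → 7 → 1
7 → none → 0
Sum: 0 + 3 + 0 + 1 + 0 = 4
Change: 4 − 1 = +3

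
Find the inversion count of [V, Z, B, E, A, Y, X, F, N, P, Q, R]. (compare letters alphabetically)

Element-by-element contributions:
V: 8
Z: 10
B: 1
E: 1
A: 0
Y: 6
X: 5
F: 0
N: 0
P: 0
Q: 0
R: 0
Sum: 8 + 10 + 1 + 1 + 0 + 6 + 5 + 0 + 0 + 0 + 0 + 0 = 31

31 inversions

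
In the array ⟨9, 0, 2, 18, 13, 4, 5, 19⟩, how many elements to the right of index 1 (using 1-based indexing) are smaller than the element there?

The element at index 1 is 9.
Elements after it: 0, 2, 18, 13, 4, 5, 19
Those smaller than 9: 0, 2, 4, 5

4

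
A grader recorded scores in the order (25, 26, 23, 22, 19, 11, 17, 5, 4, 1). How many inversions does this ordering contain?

For each element, count later entries that are smaller:
25: 8
26: 8
23: 7
22: 6
19: 5
11: 3
17: 3
5: 2
4: 1
1: 0
Sum: 8 + 8 + 7 + 6 + 5 + 3 + 3 + 2 + 1 + 0 = 43

43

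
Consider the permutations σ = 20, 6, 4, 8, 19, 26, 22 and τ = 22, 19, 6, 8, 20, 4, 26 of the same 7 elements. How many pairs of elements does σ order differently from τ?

Assign each item its position (1..7) in the first ordering, then rewrite the second ordering as that position sequence:
positions: 20→1, 6→2, 4→3, 8→4, 19→5, 26→6, 22→7
second ordering as positions: [7, 5, 2, 4, 1, 3, 6]
Discordant pairs = inversions in this position sequence.
7: 5, 2, 4, 1, 3, 6 → 6
5: 2, 4, 1, 3 → 4
2: 1 → 1
4: 1, 3 → 2
1: 0
3: 0
6: 0
Total: 6 + 4 + 1 + 2 + 0 + 0 + 0 = 13

13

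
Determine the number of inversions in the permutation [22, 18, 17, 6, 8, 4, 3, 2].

Element-by-element contributions:
22: 7
18: 6
17: 5
6: 3
8: 3
4: 2
3: 1
2: 0
Sum: 7 + 6 + 5 + 3 + 3 + 2 + 1 + 0 = 27

27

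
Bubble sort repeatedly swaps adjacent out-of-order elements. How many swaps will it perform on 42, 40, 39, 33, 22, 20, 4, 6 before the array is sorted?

The minimum number of adjacent swaps to sort an array equals its inversion count, since every such swap removes exactly one inversion.
Count inversions — for each element, later elements that are smaller:
42: 40, 39, 33, 22, 20, 4, 6 → 7
40: 39, 33, 22, 20, 4, 6 → 6
39: 33, 22, 20, 4, 6 → 5
33: 22, 20, 4, 6 → 4
22: 20, 4, 6 → 3
20: 4, 6 → 2
4: none → 0
6: none → 0
Total inversions: 7 + 6 + 5 + 4 + 3 + 2 + 0 + 0 = 27

27 swaps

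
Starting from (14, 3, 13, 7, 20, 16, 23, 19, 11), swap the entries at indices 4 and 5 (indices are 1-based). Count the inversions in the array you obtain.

There are 14 inversions.

Positions 4 and 5 hold 7 and 20; after swapping, the array is [14, 3, 13, 20, 7, 16, 23, 19, 11].
Sweep left to right; for each value list the smaller values that follow it:
14: 4
3: 0
13: 2
20: 4
7: 0
16: 1
23: 2
19: 1
11: 0
Sum: 4 + 0 + 2 + 4 + 0 + 1 + 2 + 1 + 0 = 14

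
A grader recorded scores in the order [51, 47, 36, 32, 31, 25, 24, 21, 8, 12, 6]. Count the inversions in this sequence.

54 inversions

Sweep left to right; for each value list the smaller values that follow it:
51 → 47, 36, 32, 31, 25, 24, 21, 8, 12, 6 → 10
47 → 36, 32, 31, 25, 24, 21, 8, 12, 6 → 9
36 → 32, 31, 25, 24, 21, 8, 12, 6 → 8
32 → 31, 25, 24, 21, 8, 12, 6 → 7
31 → 25, 24, 21, 8, 12, 6 → 6
25 → 24, 21, 8, 12, 6 → 5
24 → 21, 8, 12, 6 → 4
21 → 8, 12, 6 → 3
8 → 6 → 1
12 → 6 → 1
6 → none → 0
Sum: 10 + 9 + 8 + 7 + 6 + 5 + 4 + 3 + 1 + 1 + 0 = 54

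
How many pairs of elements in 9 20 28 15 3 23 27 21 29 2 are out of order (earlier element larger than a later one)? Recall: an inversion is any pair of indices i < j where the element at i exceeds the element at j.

20

Element-by-element contributions:
9 → 3, 2 → 2
20 → 15, 3, 2 → 3
28 → 15, 3, 23, 27, 21, 2 → 6
15 → 3, 2 → 2
3 → 2 → 1
23 → 21, 2 → 2
27 → 21, 2 → 2
21 → 2 → 1
29 → 2 → 1
2 → none → 0
Sum: 2 + 3 + 6 + 2 + 1 + 2 + 2 + 1 + 1 + 0 = 20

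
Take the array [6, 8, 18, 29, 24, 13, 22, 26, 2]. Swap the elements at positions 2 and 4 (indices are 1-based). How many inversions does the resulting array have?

18

Positions 2 and 4 hold 8 and 29; after swapping, the array is [6, 29, 18, 8, 24, 13, 22, 26, 2].
Element-by-element contributions:
6 → 2 → 1
29 → 18, 8, 24, 13, 22, 26, 2 → 7
18 → 8, 13, 2 → 3
8 → 2 → 1
24 → 13, 22, 2 → 3
13 → 2 → 1
22 → 2 → 1
26 → 2 → 1
2 → none → 0
Sum: 1 + 7 + 3 + 1 + 3 + 1 + 1 + 1 + 0 = 18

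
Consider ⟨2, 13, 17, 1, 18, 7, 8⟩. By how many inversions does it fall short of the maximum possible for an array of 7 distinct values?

Maximum inversions for 7 distinct elements is C(7, 2) = 7·6/2 = 21.
Current inversions — for each element, count later smaller elements:
2: 1
13: 3
17: 3
1: 0
18: 2
7: 0
8: 0
Current total: 1 + 3 + 3 + 0 + 2 + 0 + 0 = 9
Shortfall: 21 − 9 = 12

12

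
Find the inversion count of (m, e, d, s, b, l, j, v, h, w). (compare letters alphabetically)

There are 17 out-of-order pairs.

Element-by-element contributions:
m → e, d, b, l, j, h → 6
e → d, b → 2
d → b → 1
s → b, l, j, h → 4
b → none → 0
l → j, h → 2
j → h → 1
v → h → 1
h → none → 0
w → none → 0
Sum: 6 + 2 + 1 + 4 + 0 + 2 + 1 + 1 + 0 + 0 = 17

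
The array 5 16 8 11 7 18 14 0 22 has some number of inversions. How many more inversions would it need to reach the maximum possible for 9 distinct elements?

22

Maximum inversions for 9 distinct elements is C(9, 2) = 9·8/2 = 36.
Current inversions — for each element, count later smaller elements:
5: 1
16: 5
8: 2
11: 2
7: 1
18: 2
14: 1
0: 0
22: 0
Current total: 1 + 5 + 2 + 2 + 1 + 2 + 1 + 0 + 0 = 14
Shortfall: 36 − 14 = 22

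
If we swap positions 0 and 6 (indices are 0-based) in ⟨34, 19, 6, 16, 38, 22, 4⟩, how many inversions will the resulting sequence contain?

4 inversions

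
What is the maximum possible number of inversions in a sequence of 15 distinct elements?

A reversed (strictly descending) arrangement makes every pair an inversion, giving C(15, 2) inversions.
C(15, 2) = 15·14/2 = 105

105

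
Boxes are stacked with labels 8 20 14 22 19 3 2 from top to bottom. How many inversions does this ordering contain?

Inversions: 14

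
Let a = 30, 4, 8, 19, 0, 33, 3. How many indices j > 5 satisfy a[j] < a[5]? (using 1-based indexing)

0

The element at index 5 is 0.
Elements after it: 33, 3
None of them are smaller than 0.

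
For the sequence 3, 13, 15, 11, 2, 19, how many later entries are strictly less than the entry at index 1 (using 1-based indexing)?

1

The element at index 1 is 3.
Elements after it: 13, 15, 11, 2, 19
Those smaller than 3: 2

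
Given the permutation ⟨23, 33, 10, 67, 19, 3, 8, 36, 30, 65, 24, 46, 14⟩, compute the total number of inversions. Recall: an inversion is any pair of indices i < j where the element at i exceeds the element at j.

36 inversions

Count, for each position, how many later elements it exceeds:
23 → 10, 19, 3, 8, 14 → 5
33 → 10, 19, 3, 8, 30, 24, 14 → 7
10 → 3, 8 → 2
67 → 19, 3, 8, 36, 30, 65, 24, 46, 14 → 9
19 → 3, 8, 14 → 3
3 → none → 0
8 → none → 0
36 → 30, 24, 14 → 3
30 → 24, 14 → 2
65 → 24, 46, 14 → 3
24 → 14 → 1
46 → 14 → 1
14 → none → 0
Sum: 5 + 7 + 2 + 9 + 3 + 0 + 0 + 3 + 2 + 3 + 1 + 1 + 0 = 36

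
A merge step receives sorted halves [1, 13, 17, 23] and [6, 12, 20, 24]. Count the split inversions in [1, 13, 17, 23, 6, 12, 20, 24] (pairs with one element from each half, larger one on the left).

Take each right-half value and tally the left-half values above it:
r = 6: 13, 17, 23 → 3
r = 12: 13, 17, 23 → 3
r = 20: 23 → 1
r = 24: none → 0
Cross-inversions: 3 + 3 + 1 + 0 = 7

7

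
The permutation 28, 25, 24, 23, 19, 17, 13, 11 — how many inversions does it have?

Element-by-element contributions:
28 → 25, 24, 23, 19, 17, 13, 11 → 7
25 → 24, 23, 19, 17, 13, 11 → 6
24 → 23, 19, 17, 13, 11 → 5
23 → 19, 17, 13, 11 → 4
19 → 17, 13, 11 → 3
17 → 13, 11 → 2
13 → 11 → 1
11 → none → 0
Sum: 7 + 6 + 5 + 4 + 3 + 2 + 1 + 0 = 28

28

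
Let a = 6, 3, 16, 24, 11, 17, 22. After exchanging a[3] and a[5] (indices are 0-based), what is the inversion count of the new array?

Positions 3 and 5 hold 24 and 17; after swapping, the array is [6, 3, 16, 17, 11, 24, 22].
For each element, count later entries that are smaller:
6 → 3 → 1
3 → none → 0
16 → 11 → 1
17 → 11 → 1
11 → none → 0
24 → 22 → 1
22 → none → 0
Sum: 1 + 0 + 1 + 1 + 0 + 1 + 0 = 4

4 inversions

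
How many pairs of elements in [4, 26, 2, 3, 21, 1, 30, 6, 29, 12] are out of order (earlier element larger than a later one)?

Count, for each position, how many later elements it exceeds:
4: 3
26: 6
2: 1
3: 1
21: 3
1: 0
30: 3
6: 0
29: 1
12: 0
Sum: 3 + 6 + 1 + 1 + 3 + 0 + 3 + 0 + 1 + 0 = 18

There are 18 out-of-order pairs.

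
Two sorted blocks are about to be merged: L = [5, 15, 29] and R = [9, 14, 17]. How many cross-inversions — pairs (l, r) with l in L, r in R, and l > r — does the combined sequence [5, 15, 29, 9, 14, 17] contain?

5

For each element r of the right run, count left-run elements greater than r:
r = 9: 15, 29 → 2
r = 14: 15, 29 → 2
r = 17: 29 → 1
Cross-inversions: 2 + 2 + 1 = 5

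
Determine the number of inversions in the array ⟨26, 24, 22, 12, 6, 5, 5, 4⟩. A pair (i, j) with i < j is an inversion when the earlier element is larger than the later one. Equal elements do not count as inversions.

Count, for each position, how many later elements it exceeds:
26: 7
24: 6
22: 5
12: 4
6: 3
5: 1
5: 1
4: 0
Sum: 7 + 6 + 5 + 4 + 3 + 1 + 1 + 0 = 27

27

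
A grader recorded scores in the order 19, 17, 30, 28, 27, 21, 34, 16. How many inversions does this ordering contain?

Count, for each position, how many later elements it exceeds:
19: 2
17: 1
30: 4
28: 3
27: 2
21: 1
34: 1
16: 0
Sum: 2 + 1 + 4 + 3 + 2 + 1 + 1 + 0 = 14

14 out-of-order pairs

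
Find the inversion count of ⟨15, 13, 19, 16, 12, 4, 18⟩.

Out-of-order index pairs (1-indexed):
(1,2): 15 > 13
(1,5): 15 > 12
(1,6): 15 > 4
(2,5): 13 > 12
(2,6): 13 > 4
(3,4): 19 > 16
(3,5): 19 > 12
(3,6): 19 > 4
(3,7): 19 > 18
(4,5): 16 > 12
(4,6): 16 > 4
(5,6): 12 > 4
That's 12 pairs.

12 inversions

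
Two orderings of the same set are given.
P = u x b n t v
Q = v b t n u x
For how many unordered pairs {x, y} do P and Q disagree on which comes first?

12

Assign each item its position (1..6) in the first ordering, then rewrite the second ordering as that position sequence:
positions: u→1, x→2, b→3, n→4, t→5, v→6
second ordering as positions: [6, 3, 5, 4, 1, 2]
Discordant pairs = inversions in this position sequence.
6: 3, 5, 4, 1, 2 → 5
3: 1, 2 → 2
5: 4, 1, 2 → 3
4: 1, 2 → 2
1: 0
2: 0
Total: 5 + 2 + 3 + 2 + 0 + 0 = 12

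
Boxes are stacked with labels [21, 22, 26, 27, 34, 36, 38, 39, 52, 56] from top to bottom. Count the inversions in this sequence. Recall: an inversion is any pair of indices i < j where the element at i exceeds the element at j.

0 inversions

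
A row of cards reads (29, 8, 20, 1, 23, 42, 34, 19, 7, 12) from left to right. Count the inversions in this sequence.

For each element, count later entries that are smaller:
29 → 8, 20, 1, 23, 19, 7, 12 → 7
8 → 1, 7 → 2
20 → 1, 19, 7, 12 → 4
1 → none → 0
23 → 19, 7, 12 → 3
42 → 34, 19, 7, 12 → 4
34 → 19, 7, 12 → 3
19 → 7, 12 → 2
7 → none → 0
12 → none → 0
Sum: 7 + 2 + 4 + 0 + 3 + 4 + 3 + 2 + 0 + 0 = 25

Inversions: 25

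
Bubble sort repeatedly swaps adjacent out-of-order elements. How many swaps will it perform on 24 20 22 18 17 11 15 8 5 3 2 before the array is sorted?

The minimum number of adjacent swaps to sort an array equals its inversion count, since every such swap removes exactly one inversion.
Count inversions — for each element, later elements that are smaller:
24: 20, 22, 18, 17, 11, 15, 8, 5, 3, 2 → 10
20: 18, 17, 11, 15, 8, 5, 3, 2 → 8
22: 18, 17, 11, 15, 8, 5, 3, 2 → 8
18: 17, 11, 15, 8, 5, 3, 2 → 7
17: 11, 15, 8, 5, 3, 2 → 6
11: 8, 5, 3, 2 → 4
15: 8, 5, 3, 2 → 4
8: 5, 3, 2 → 3
5: 3, 2 → 2
3: 2 → 1
2: none → 0
Total inversions: 10 + 8 + 8 + 7 + 6 + 4 + 4 + 3 + 2 + 1 + 0 = 53

53 swaps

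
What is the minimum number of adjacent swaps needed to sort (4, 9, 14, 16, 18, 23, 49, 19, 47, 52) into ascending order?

3 swaps

Each adjacent swap fixes exactly one inversion, so the minimum swap count equals the number of inversions.
Count inversions — for each element, later elements that are smaller:
4: none → 0
9: none → 0
14: none → 0
16: none → 0
18: none → 0
23: 19 → 1
49: 19, 47 → 2
19: none → 0
47: none → 0
52: none → 0
Total inversions: 0 + 0 + 0 + 0 + 0 + 1 + 2 + 0 + 0 + 0 = 3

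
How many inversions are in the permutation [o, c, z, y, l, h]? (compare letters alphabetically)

Out-of-order pairs: 9

Out-of-order index pairs (0-indexed):
(0,1): o > c
(0,4): o > l
(0,5): o > h
(2,3): z > y
(2,4): z > l
(2,5): z > h
(3,4): y > l
(3,5): y > h
(4,5): l > h
That's 9 pairs.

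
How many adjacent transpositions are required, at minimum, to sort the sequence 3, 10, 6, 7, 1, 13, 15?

6

Each adjacent swap fixes exactly one inversion, so the minimum swap count equals the number of inversions.
Count inversions — for each element, later elements that are smaller:
3: 1 → 1
10: 6, 7, 1 → 3
6: 1 → 1
7: 1 → 1
1: none → 0
13: none → 0
15: none → 0
Total inversions: 1 + 3 + 1 + 1 + 0 + 0 + 0 = 6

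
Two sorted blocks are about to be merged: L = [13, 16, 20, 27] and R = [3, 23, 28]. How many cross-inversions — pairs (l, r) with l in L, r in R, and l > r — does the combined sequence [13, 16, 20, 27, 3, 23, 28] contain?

Cross-inversions: 5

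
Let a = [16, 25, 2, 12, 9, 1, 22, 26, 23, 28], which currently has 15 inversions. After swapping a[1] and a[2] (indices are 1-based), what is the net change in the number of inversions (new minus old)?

Positions 1 and 2 hold 16 and 25; after swapping, the array is [25, 16, 2, 12, 9, 1, 22, 26, 23, 28].
Count, for each position, how many later elements it exceeds:
25 → 16, 2, 12, 9, 1, 22, 23 → 7
16 → 2, 12, 9, 1 → 4
2 → 1 → 1
12 → 9, 1 → 2
9 → 1 → 1
1 → none → 0
22 → none → 0
26 → 23 → 1
23 → none → 0
28 → none → 0
Sum: 7 + 4 + 1 + 2 + 1 + 0 + 0 + 1 + 0 + 0 = 16
Change: 16 − 15 = +1

+1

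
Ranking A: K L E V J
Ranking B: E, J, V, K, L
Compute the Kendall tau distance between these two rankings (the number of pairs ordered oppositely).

There are 7 discordant pairs.

Assign each item its position (1..5) in the first ordering, then rewrite the second ordering as that position sequence:
positions: K→1, L→2, E→3, V→4, J→5
second ordering as positions: [3, 5, 4, 1, 2]
Discordant pairs = inversions in this position sequence.
3: 1, 2 → 2
5: 4, 1, 2 → 3
4: 1, 2 → 2
1: 0
2: 0
Total: 2 + 3 + 2 + 0 + 0 = 7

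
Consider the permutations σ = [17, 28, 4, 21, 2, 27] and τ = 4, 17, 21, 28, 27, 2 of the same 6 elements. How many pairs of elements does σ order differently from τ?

4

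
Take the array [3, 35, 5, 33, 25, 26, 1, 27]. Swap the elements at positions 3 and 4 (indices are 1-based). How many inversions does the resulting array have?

15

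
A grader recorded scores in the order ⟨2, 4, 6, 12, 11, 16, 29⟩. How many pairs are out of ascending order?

1

Inversion pairs (indices are 0-based):
(3,4): 12 > 11
That's 1 pair.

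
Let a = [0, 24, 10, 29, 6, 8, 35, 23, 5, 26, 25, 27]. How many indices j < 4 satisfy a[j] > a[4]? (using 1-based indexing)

0

The element at index 4 is 29.
Elements before it: 0, 24, 10
None of them are larger than 29.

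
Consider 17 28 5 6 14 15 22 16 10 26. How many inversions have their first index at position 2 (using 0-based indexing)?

0

The element at index 2 is 5.
Elements after it: 6, 14, 15, 22, 16, 10, 26
None of them are smaller than 5.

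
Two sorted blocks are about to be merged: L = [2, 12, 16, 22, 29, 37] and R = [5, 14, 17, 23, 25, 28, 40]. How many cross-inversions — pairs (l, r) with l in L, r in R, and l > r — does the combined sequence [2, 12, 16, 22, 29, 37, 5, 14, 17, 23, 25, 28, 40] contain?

Count, for every r in R, how many entries of L exceed r:
r = 5: 12, 16, 22, 29, 37 → 5
r = 14: 16, 22, 29, 37 → 4
r = 17: 22, 29, 37 → 3
r = 23: 29, 37 → 2
r = 25: 29, 37 → 2
r = 28: 29, 37 → 2
r = 40: none → 0
Cross-inversions: 5 + 4 + 3 + 2 + 2 + 2 + 0 = 18

18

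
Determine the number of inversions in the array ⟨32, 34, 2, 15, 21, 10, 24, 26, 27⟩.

16

Sweep left to right; for each value list the smaller values that follow it:
32: 7
34: 7
2: 0
15: 1
21: 1
10: 0
24: 0
26: 0
27: 0
Sum: 7 + 7 + 0 + 1 + 1 + 0 + 0 + 0 + 0 = 16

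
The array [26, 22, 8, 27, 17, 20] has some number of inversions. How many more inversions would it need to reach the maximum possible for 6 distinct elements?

Maximum inversions for 6 distinct elements is C(6, 2) = 6·5/2 = 15.
Current inversions — for each element, count later smaller elements:
26: 4
22: 3
8: 0
27: 2
17: 0
20: 0
Current total: 4 + 3 + 0 + 2 + 0 + 0 = 9
Shortfall: 15 − 9 = 6

6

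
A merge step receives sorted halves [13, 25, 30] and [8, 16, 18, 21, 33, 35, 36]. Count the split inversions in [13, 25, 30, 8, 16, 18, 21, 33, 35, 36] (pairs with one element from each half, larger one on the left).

Take each right-half value and tally the left-half values above it:
r = 8: 13, 25, 30 → 3
r = 16: 25, 30 → 2
r = 18: 25, 30 → 2
r = 21: 25, 30 → 2
r = 33: none → 0
r = 35: none → 0
r = 36: none → 0
Cross-inversions: 3 + 2 + 2 + 2 + 0 + 0 + 0 = 9

9 cross-inversions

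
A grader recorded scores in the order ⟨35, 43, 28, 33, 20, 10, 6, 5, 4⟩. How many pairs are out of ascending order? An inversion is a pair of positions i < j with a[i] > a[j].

For each element, count later entries that are smaller:
35: 7
43: 7
28: 5
33: 5
20: 4
10: 3
6: 2
5: 1
4: 0
Sum: 7 + 7 + 5 + 5 + 4 + 3 + 2 + 1 + 0 = 34

34 out-of-order pairs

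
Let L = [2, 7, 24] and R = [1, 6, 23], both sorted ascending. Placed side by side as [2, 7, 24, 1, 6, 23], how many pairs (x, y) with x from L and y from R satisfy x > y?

Count, for every r in R, how many entries of L exceed r:
r = 1: 2, 7, 24 → 3
r = 6: 7, 24 → 2
r = 23: 24 → 1
Cross-inversions: 3 + 2 + 1 = 6

There are 6 split inversions.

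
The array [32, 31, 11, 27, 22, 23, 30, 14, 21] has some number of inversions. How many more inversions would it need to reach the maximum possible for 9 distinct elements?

Maximum inversions for 9 distinct elements is C(9, 2) = 9·8/2 = 36.
Current inversions — for each element, count later smaller elements:
32: 8
31: 7
11: 0
27: 4
22: 2
23: 2
30: 2
14: 0
21: 0
Current total: 8 + 7 + 0 + 4 + 2 + 2 + 2 + 0 + 0 = 25
Shortfall: 36 − 25 = 11

11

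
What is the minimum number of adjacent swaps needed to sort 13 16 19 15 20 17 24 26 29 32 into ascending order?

4

Minimum adjacent swaps = number of inversions (each swap of adjacent out-of-order elements removes one inversion and no swap can remove more).
Count inversions — for each element, later elements that are smaller:
13: none → 0
16: 15 → 1
19: 15, 17 → 2
15: none → 0
20: 17 → 1
17: none → 0
24: none → 0
26: none → 0
29: none → 0
32: none → 0
Total inversions: 0 + 1 + 2 + 0 + 1 + 0 + 0 + 0 + 0 + 0 = 4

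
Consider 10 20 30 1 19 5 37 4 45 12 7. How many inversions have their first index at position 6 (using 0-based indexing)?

The element at index 6 is 37.
Elements after it: 4, 45, 12, 7
Those smaller than 37: 4, 12, 7

3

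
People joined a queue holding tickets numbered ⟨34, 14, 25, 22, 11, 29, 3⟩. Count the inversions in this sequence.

15

Element-by-element contributions:
34 → 14, 25, 22, 11, 29, 3 → 6
14 → 11, 3 → 2
25 → 22, 11, 3 → 3
22 → 11, 3 → 2
11 → 3 → 1
29 → 3 → 1
3 → none → 0
Sum: 6 + 2 + 3 + 2 + 1 + 1 + 0 = 15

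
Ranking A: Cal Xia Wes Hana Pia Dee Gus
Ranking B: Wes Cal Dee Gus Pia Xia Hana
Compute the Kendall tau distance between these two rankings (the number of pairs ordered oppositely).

10 discordant pairs

Assign each item its position (1..7) in the first ordering, then rewrite the second ordering as that position sequence:
positions: Cal→1, Xia→2, Wes→3, Hana→4, Pia→5, Dee→6, Gus→7
second ordering as positions: [3, 1, 6, 7, 5, 2, 4]
Discordant pairs = inversions in this position sequence.
3: 1, 2 → 2
1: 0
6: 5, 2, 4 → 3
7: 5, 2, 4 → 3
5: 2, 4 → 2
2: 0
4: 0
Total: 2 + 0 + 3 + 3 + 2 + 0 + 0 = 10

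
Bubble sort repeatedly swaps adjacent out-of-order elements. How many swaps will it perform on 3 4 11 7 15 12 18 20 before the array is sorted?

2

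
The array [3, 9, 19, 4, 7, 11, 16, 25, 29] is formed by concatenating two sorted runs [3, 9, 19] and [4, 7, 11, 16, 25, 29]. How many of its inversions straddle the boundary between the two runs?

6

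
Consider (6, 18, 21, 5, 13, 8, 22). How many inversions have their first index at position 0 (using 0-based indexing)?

The element at index 0 is 6.
Elements after it: 18, 21, 5, 13, 8, 22
Those smaller than 6: 5

1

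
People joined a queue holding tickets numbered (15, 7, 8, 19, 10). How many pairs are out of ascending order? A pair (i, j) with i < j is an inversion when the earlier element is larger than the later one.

Inversion pairs (indices are 1-based):
(1,2): 15 > 7
(1,3): 15 > 8
(1,5): 15 > 10
(4,5): 19 > 10
That's 4 pairs.

Inversions: 4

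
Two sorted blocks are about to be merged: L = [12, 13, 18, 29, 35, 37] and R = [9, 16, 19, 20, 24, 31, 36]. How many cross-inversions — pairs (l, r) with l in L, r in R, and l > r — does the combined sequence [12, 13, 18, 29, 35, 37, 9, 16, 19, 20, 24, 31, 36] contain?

22

Count, for every r in R, how many entries of L exceed r:
r = 9: 12, 13, 18, 29, 35, 37 → 6
r = 16: 18, 29, 35, 37 → 4
r = 19: 29, 35, 37 → 3
r = 20: 29, 35, 37 → 3
r = 24: 29, 35, 37 → 3
r = 31: 35, 37 → 2
r = 36: 37 → 1
Cross-inversions: 6 + 4 + 3 + 3 + 3 + 2 + 1 = 22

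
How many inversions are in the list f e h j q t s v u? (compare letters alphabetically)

Count, for each position, how many later elements it exceeds:
f → e → 1
e → none → 0
h → none → 0
j → none → 0
q → none → 0
t → s → 1
s → none → 0
v → u → 1
u → none → 0
Sum: 1 + 0 + 0 + 0 + 0 + 1 + 0 + 1 + 0 = 3

3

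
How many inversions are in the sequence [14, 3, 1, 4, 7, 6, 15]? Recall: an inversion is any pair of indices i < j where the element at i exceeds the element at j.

Out-of-order index pairs (1-indexed):
(1,2): 14 > 3
(1,3): 14 > 1
(1,4): 14 > 4
(1,5): 14 > 7
(1,6): 14 > 6
(2,3): 3 > 1
(5,6): 7 > 6
That's 7 pairs.

7 inversions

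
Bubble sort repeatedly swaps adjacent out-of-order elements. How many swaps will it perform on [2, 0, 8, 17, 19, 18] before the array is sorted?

2

Minimum adjacent swaps = number of inversions (each swap of adjacent out-of-order elements removes one inversion and no swap can remove more).
Count inversions — for each element, later elements that are smaller:
2: 0 → 1
0: none → 0
8: none → 0
17: none → 0
19: 18 → 1
18: none → 0
Total inversions: 1 + 0 + 0 + 0 + 1 + 0 = 2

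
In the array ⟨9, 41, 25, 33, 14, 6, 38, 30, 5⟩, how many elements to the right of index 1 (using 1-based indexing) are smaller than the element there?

2

The element at index 1 is 9.
Elements after it: 41, 25, 33, 14, 6, 38, 30, 5
Those smaller than 9: 6, 5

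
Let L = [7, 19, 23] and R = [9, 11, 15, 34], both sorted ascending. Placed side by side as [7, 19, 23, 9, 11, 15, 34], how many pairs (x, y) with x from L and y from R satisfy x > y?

6

Count, for every r in R, how many entries of L exceed r:
r = 9: 19, 23 → 2
r = 11: 19, 23 → 2
r = 15: 19, 23 → 2
r = 34: none → 0
Cross-inversions: 2 + 2 + 2 + 0 = 6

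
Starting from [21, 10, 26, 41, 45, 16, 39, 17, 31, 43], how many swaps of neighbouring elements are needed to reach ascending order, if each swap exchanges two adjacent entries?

Swaps: 16

Each adjacent swap fixes exactly one inversion, so the minimum swap count equals the number of inversions.
Count inversions — for each element, later elements that are smaller:
21: 10, 16, 17 → 3
10: none → 0
26: 16, 17 → 2
41: 16, 39, 17, 31 → 4
45: 16, 39, 17, 31, 43 → 5
16: none → 0
39: 17, 31 → 2
17: none → 0
31: none → 0
43: none → 0
Total inversions: 3 + 0 + 2 + 4 + 5 + 0 + 2 + 0 + 0 + 0 = 16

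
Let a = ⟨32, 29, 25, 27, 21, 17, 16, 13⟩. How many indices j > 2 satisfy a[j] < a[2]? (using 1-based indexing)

6

The element at index 2 is 29.
Elements after it: 25, 27, 21, 17, 16, 13
Those smaller than 29: 25, 27, 21, 17, 16, 13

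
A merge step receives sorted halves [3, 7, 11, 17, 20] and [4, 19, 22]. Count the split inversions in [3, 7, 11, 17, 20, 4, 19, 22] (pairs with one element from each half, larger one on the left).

5

For each element r of the right run, count left-run elements greater than r:
r = 4: 7, 11, 17, 20 → 4
r = 19: 20 → 1
r = 22: none → 0
Cross-inversions: 4 + 1 + 0 = 5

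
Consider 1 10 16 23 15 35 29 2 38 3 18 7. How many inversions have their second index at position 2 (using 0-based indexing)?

The element at index 2 is 16.
Elements before it: 1, 10
None of them are larger than 16.

0 such elements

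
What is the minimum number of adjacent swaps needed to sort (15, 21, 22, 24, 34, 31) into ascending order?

1

Each adjacent swap fixes exactly one inversion, so the minimum swap count equals the number of inversions.
Count inversions — for each element, later elements that are smaller:
15: none → 0
21: none → 0
22: none → 0
24: none → 0
34: 31 → 1
31: none → 0
Total inversions: 0 + 0 + 0 + 0 + 1 + 0 = 1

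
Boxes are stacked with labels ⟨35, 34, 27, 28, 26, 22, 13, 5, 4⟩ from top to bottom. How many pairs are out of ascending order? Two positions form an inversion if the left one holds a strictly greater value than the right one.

Element-by-element contributions:
35: 8
34: 7
27: 5
28: 5
26: 4
22: 3
13: 2
5: 1
4: 0
Sum: 8 + 7 + 5 + 5 + 4 + 3 + 2 + 1 + 0 = 35

35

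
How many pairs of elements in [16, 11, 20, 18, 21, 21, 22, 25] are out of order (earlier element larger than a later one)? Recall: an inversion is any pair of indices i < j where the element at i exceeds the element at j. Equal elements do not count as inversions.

There are 2 out-of-order pairs.

Count, for each position, how many later elements it exceeds:
16: 1
11: 0
20: 1
18: 0
21: 0
21: 0
22: 0
25: 0
Sum: 1 + 0 + 1 + 0 + 0 + 0 + 0 + 0 = 2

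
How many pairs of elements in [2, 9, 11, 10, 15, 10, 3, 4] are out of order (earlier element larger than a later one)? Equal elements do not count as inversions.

There are 13 out-of-order pairs.

Element-by-element contributions:
2 → none → 0
9 → 3, 4 → 2
11 → 10, 10, 3, 4 → 4
10 → 3, 4 → 2
15 → 10, 3, 4 → 3
10 → 3, 4 → 2
3 → none → 0
4 → none → 0
Sum: 0 + 2 + 4 + 2 + 3 + 2 + 0 + 0 = 13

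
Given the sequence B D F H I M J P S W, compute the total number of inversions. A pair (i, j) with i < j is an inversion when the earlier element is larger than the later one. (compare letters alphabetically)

1

Element-by-element contributions:
B: 0
D: 0
F: 0
H: 0
I: 0
M: 1
J: 0
P: 0
S: 0
W: 0
Sum: 0 + 0 + 0 + 0 + 0 + 1 + 0 + 0 + 0 + 0 = 1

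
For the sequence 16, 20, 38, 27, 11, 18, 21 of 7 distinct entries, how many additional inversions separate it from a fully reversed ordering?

11

Maximum inversions for 7 distinct elements is C(7, 2) = 7·6/2 = 21.
Current inversions — for each element, count later smaller elements:
16: 1
20: 2
38: 4
27: 3
11: 0
18: 0
21: 0
Current total: 1 + 2 + 4 + 3 + 0 + 0 + 0 = 10
Shortfall: 21 − 10 = 11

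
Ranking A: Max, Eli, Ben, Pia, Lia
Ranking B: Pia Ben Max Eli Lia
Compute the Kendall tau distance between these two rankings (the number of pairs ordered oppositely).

Assign each item its position (1..5) in the first ordering, then rewrite the second ordering as that position sequence:
positions: Max→1, Eli→2, Ben→3, Pia→4, Lia→5
second ordering as positions: [4, 3, 1, 2, 5]
Discordant pairs = inversions in this position sequence.
4: 3, 1, 2 → 3
3: 1, 2 → 2
1: 0
2: 0
5: 0
Total: 3 + 2 + 0 + 0 + 0 = 5

5 discordant pairs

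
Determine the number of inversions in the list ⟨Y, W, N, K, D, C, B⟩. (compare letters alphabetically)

Element-by-element contributions:
Y: 6
W: 5
N: 4
K: 3
D: 2
C: 1
B: 0
Sum: 6 + 5 + 4 + 3 + 2 + 1 + 0 = 21

Inversions: 21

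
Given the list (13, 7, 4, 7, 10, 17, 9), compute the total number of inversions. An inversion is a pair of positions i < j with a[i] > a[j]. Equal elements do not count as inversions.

8 inversions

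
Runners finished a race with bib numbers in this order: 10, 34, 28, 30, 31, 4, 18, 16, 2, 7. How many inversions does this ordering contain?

32

Element-by-element contributions:
10: 3
34: 8
28: 5
30: 5
31: 5
4: 1
18: 3
16: 2
2: 0
7: 0
Sum: 3 + 8 + 5 + 5 + 5 + 1 + 3 + 2 + 0 + 0 = 32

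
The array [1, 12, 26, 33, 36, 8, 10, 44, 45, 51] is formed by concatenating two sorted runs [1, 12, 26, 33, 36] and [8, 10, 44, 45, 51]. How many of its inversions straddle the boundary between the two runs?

Take each right-half value and tally the left-half values above it:
r = 8: 12, 26, 33, 36 → 4
r = 10: 12, 26, 33, 36 → 4
r = 44: none → 0
r = 45: none → 0
r = 51: none → 0
Cross-inversions: 4 + 4 + 0 + 0 + 0 = 8

8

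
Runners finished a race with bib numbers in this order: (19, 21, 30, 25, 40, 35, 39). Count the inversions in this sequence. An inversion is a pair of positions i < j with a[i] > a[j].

Inversions: 3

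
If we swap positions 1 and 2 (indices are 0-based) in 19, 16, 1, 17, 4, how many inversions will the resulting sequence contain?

6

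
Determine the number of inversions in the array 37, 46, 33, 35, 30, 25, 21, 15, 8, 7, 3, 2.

64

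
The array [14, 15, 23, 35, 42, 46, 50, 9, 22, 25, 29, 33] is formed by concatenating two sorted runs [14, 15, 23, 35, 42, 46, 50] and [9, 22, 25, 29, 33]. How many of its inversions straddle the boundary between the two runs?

For each element r of the right run, count left-run elements greater than r:
r = 9: 14, 15, 23, 35, 42, 46, 50 → 7
r = 22: 23, 35, 42, 46, 50 → 5
r = 25: 35, 42, 46, 50 → 4
r = 29: 35, 42, 46, 50 → 4
r = 33: 35, 42, 46, 50 → 4
Cross-inversions: 7 + 5 + 4 + 4 + 4 = 24

24 split inversions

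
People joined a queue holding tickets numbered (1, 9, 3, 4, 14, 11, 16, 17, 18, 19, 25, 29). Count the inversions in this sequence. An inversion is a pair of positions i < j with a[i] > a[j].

3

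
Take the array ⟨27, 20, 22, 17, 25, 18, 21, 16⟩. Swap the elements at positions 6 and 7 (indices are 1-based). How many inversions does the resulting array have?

Positions 6 and 7 hold 18 and 21; after swapping, the array is [27, 20, 22, 17, 25, 21, 18, 16].
For each element, count later entries that are smaller:
27 → 20, 22, 17, 25, 21, 18, 16 → 7
20 → 17, 18, 16 → 3
22 → 17, 21, 18, 16 → 4
17 → 16 → 1
25 → 21, 18, 16 → 3
21 → 18, 16 → 2
18 → 16 → 1
16 → none → 0
Sum: 7 + 3 + 4 + 1 + 3 + 2 + 1 + 0 = 21

21 inversions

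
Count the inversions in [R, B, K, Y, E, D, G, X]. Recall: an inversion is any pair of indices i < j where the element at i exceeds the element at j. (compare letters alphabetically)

There are 13 inversions.

Element-by-element contributions:
R → B, K, E, D, G → 5
B → none → 0
K → E, D, G → 3
Y → E, D, G, X → 4
E → D → 1
D → none → 0
G → none → 0
X → none → 0
Sum: 5 + 0 + 3 + 4 + 1 + 0 + 0 + 0 = 13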